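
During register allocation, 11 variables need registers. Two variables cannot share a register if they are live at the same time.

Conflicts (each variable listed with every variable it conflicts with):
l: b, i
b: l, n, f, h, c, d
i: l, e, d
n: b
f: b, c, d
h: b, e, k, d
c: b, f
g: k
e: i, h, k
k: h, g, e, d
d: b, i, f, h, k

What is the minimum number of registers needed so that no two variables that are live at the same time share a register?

3

b, f, c are mutually in conflict, so at least 3 registers are needed.
3 registers suffice: l=2, b=1, i=1, n=2, f=3, h=3, c=2, g=2, e=2, k=1, d=2. Each listed conflict is separated.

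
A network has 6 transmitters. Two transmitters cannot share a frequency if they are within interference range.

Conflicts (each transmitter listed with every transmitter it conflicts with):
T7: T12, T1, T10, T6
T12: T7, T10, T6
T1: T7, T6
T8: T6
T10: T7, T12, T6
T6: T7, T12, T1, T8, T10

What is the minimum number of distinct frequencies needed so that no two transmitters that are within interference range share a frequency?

T7, T12, T10, T6 all conflict with each other, so at least 4 frequencies are needed.
Using 4 frequencies: T7=2, T12=4, T1=3, T8=2, T10=3, T6=1. Every pair that conflicts lands in different frequencies.

4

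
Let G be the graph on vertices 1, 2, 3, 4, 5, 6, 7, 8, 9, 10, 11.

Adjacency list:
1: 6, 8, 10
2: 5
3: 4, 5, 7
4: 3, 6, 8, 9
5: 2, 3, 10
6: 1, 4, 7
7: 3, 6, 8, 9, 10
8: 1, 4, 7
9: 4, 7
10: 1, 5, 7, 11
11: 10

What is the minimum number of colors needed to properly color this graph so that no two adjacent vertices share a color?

3 and 4 are adjacent, so at least 2 colors are needed.
2 colors suffice: color red → {1, 4, 5, 7, 11}; color blue → {2, 3, 6, 8, 9, 10}. Each edge has distinct colors on its endpoints.

2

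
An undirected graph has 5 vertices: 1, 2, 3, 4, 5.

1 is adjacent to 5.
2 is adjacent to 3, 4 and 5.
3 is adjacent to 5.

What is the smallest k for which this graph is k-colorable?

3

2, 3, 5 are mutually adjacent, so at least 3 colors are needed.
One proper 3-coloring: 1=a, 2=a, 3=c, 4=b, 5=b. No two adjacent vertices share a color.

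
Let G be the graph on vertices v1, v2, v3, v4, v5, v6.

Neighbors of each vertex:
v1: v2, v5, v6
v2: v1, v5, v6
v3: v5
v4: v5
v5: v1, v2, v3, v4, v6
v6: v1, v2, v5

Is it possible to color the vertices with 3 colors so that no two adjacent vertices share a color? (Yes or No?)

v1, v2, v5, v6 form a clique, so at least 4 colors are needed.
So 3 colors are not enough.

No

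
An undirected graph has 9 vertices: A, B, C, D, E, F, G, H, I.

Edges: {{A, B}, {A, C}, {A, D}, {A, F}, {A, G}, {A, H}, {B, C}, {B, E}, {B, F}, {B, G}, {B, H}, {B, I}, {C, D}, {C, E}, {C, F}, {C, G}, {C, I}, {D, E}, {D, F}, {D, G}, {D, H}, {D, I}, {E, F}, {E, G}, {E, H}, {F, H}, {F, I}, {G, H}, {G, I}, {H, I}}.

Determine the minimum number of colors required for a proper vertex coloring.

4

A, B, F, H form a clique, so at least 4 colors are needed.
4 colors suffice: color 1 → {B, D}; color 2 → {C, H}; color 3 → {F, G}; color 4 → {A, E, I}. No two adjacent vertices share a color.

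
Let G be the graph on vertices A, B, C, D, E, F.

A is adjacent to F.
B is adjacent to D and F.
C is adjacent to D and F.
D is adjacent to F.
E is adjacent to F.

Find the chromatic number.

3

B, D, F are pairwise adjacent, so at least 3 colors are needed.
A valid assignment using 3 colors: A=2, B=3, C=3, D=2, E=2, F=1. Each edge has distinct colors on its endpoints.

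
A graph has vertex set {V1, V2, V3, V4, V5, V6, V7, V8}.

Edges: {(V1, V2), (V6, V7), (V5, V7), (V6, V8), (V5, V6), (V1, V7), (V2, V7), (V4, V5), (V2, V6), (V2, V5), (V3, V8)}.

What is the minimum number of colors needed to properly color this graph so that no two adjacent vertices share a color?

V2, V5, V6, V7 form a clique, so at least 4 colors are needed.
4 colors suffice: color 1 → {V1, V5, V8}; color 2 → {V3, V4, V7}; color 3 → {V2}; color 4 → {V6}. Each edge has distinct colors on its endpoints.

4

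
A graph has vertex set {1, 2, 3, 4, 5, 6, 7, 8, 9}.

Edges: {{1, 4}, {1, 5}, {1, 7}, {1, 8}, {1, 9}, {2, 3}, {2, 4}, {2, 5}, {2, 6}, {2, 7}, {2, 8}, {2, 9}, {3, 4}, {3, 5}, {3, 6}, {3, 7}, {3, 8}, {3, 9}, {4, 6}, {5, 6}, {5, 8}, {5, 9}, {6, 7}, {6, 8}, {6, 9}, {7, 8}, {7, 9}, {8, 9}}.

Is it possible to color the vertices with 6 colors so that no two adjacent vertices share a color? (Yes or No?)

The chromatic number is 6. 2, 3, 5, 6, 8, 9 form a clique, so at least 6 colors are needed.
6 colors suffice: 1=red, 2=purple, 3=red, 4=green, 5=orange, 6=blue, 7=orange, 8=green, 9=yellow.
That is already a proper 6-coloring.

Yes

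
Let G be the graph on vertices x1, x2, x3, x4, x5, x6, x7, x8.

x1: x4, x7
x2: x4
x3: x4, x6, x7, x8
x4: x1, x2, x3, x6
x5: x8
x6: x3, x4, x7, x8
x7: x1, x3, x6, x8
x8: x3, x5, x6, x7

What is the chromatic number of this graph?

x3, x6, x7, x8 are pairwise adjacent (a clique of size 4), so at least 4 colors are needed.
4 colors suffice: color 1 → {x1, x2, x3, x5}; color 2 → {x6}; color 3 → {x4, x7}; color 4 → {x8}. Every edge joins two different colors.

4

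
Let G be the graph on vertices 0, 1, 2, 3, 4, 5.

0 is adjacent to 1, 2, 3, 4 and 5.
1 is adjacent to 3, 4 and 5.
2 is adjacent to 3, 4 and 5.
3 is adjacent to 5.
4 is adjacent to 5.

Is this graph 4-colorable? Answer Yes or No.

Yes

The chromatic number is 4. 0, 1, 3, 5 are pairwise adjacent (a clique of size 4), so at least 4 colors are needed.
4 colors suffice: 0=blue, 1=yellow, 2=yellow, 3=green, 4=green, 5=red.
That is already a proper 4-coloring.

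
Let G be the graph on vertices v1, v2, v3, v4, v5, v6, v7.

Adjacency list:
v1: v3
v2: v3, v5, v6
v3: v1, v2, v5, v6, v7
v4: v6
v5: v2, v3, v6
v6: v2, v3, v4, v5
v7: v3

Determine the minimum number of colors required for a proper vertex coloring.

4

v2, v3, v5, v6 form a clique, so at least 4 colors are needed.
A valid assignment using 4 colors: v1=2, v2=4, v3=1, v4=1, v5=3, v6=2, v7=2. Every edge joins two different colors.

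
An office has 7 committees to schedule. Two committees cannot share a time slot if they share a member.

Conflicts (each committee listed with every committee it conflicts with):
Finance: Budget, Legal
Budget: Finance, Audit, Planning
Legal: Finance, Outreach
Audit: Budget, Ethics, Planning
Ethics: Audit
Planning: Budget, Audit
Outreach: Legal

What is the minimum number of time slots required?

Budget, Audit, Planning all conflict with each other, so at least 3 time slots are needed.
3 time slots suffice: time slot 1 → {Legal, Audit}; time slot 2 → {Budget, Ethics, Outreach}; time slot 3 → {Finance, Planning}. Each listed conflict is separated.

3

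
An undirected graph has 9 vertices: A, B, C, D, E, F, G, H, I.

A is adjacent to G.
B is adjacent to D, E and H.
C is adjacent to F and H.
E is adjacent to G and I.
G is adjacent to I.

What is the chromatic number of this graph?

E, G, I form a triangle, so at least 3 colors are needed.
3 colors suffice: color red → {A, C, D, E}; color blue → {B, F, G}; color green → {H, I}. No two adjacent vertices share a color.

3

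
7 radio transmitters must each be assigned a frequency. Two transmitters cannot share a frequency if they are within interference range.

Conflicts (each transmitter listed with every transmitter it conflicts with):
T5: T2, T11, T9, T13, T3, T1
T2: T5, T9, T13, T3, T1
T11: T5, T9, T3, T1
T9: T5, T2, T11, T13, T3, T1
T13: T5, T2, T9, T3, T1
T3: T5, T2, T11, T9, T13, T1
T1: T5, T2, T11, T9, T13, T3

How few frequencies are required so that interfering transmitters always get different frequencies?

T5, T2, T9, T13, T3, T1 all conflict with each other, so at least 6 frequencies are needed.
Using 6 frequencies: T5=1, T2=5, T11=5, T9=4, T13=6, T3=3, T1=2. Each listed conflict is separated.

6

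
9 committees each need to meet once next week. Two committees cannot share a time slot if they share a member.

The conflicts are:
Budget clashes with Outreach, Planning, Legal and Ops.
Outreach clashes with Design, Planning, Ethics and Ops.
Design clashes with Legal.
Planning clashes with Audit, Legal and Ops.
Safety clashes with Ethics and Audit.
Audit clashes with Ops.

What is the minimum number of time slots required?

Budget, Outreach, Planning, Ops pairwise conflict, so at least 4 time slots are needed.
4 time slots suffice: time slot 1 → {Design, Planning, Safety}; time slot 2 → {Outreach, Audit, Legal}; time slot 3 → {Ethics, Ops}; time slot 4 → {Budget}. Each listed conflict is separated.

4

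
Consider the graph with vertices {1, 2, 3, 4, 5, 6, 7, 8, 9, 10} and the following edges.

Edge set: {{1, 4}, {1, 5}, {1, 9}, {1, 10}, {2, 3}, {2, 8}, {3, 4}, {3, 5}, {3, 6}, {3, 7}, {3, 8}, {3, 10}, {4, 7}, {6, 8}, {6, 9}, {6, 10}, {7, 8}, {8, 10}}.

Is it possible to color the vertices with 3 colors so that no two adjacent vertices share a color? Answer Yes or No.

3, 6, 8, 10 are mutually adjacent (a clique of size 4), so at least 4 colors are needed.
So 3 colors are not enough.

No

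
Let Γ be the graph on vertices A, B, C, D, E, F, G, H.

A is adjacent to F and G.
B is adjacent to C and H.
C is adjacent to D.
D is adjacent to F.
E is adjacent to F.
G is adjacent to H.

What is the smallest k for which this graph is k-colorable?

3

The cycle B-C-D-F-A-G-H-B has odd length 7, so it cannot be 2-colored; at least 3 colors are needed.
3 colors suffice: color 1 → {B, F, G}; color 2 → {A, D, E, H}; color 3 → {C}. Every edge joins two different colors.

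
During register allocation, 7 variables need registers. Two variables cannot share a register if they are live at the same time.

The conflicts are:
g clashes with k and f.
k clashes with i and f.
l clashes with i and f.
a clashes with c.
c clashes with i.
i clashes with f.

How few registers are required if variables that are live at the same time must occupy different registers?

g, k, f are mutually in conflict, so at least 3 registers are needed.
A valid assignment using 3 registers: g=2, k=3, l=3, a=2, c=1, i=2, f=1. No two conflicting variables share a register.

3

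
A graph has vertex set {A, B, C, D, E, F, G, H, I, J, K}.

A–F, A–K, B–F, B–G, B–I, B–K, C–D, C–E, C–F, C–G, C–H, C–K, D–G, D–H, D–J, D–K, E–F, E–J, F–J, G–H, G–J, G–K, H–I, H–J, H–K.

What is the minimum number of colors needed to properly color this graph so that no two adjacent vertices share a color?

C, D, G, H, K are pairwise adjacent (a clique of size 5), so at least 5 colors are needed.
5 colors suffice: color 1 → {A, B, C, J}; color 2 → {F, G, I}; color 3 → {E, K}; color 4 → {H}; color 5 → {D}. Each edge has distinct colors on its endpoints.

5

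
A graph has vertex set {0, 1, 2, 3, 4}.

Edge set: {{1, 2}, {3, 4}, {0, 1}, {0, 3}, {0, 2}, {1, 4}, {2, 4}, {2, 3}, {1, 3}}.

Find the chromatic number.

4

0, 1, 2, 3 are pairwise adjacent (a clique of size 4), so at least 4 colors are needed.
4 colors suffice: 0=d, 1=a, 2=c, 3=b, 4=d. Every edge joins two different colors.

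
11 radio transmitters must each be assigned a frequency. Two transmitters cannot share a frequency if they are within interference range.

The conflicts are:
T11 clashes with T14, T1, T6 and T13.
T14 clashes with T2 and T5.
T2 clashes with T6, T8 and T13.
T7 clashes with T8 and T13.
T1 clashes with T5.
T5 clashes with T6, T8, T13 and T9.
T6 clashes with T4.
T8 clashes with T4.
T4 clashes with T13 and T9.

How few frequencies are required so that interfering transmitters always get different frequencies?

T4 and T9 conflict, so at least 2 frequencies are needed.
Using 2 frequencies: T11=1, T14=2, T2=1, T7=1, T1=2, T5=1, T6=2, T8=2, T4=1, T13=2, T9=2. Every pair that conflicts lands in different frequencies.

2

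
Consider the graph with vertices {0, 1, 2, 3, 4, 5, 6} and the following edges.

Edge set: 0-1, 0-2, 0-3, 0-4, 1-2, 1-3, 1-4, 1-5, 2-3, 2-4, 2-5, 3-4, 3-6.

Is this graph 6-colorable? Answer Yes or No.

The chromatic number is 5. 0, 1, 2, 3, 4 are mutually adjacent (a clique of size 5), so at least 5 colors are needed.
One proper 5-coloring: 0=purple, 1=blue, 2=red, 3=green, 4=yellow, 5=green, 6=red.
Since 6 ≥ 5, a proper 6-coloring certainly exists.

Yes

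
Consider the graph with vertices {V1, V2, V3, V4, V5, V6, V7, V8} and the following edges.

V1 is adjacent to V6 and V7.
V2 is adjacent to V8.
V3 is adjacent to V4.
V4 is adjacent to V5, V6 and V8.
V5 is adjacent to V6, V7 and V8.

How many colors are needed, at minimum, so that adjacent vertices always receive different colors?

V4, V5, V8 are pairwise adjacent, so at least 3 colors are needed.
3 colors suffice: color red → {V2, V4, V7}; color blue → {V1, V3, V5}; color green → {V6, V8}. Every edge joins two different colors.

3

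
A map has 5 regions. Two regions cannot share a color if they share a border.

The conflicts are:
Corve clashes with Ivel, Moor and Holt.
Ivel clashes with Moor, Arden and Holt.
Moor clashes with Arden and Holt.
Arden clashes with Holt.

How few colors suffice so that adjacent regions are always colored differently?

Ivel, Moor, Arden, Holt are mutually in conflict, so at least 4 colors are needed.
One proper 4-coloring: Corve=4, Ivel=1, Moor=2, Arden=4, Holt=3. No two conflicting regions share a color.

4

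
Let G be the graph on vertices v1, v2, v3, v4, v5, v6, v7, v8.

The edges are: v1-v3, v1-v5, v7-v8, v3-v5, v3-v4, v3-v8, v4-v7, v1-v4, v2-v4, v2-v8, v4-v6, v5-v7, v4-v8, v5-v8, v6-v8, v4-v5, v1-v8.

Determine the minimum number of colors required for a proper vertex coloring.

5

v1, v3, v4, v5, v8 are mutually adjacent (a clique of size 5), so at least 5 colors are needed.
5 colors suffice: v1=yellow, v2=green, v3=purple, v4=red, v5=green, v6=green, v7=yellow, v8=blue. Every edge joins two different colors.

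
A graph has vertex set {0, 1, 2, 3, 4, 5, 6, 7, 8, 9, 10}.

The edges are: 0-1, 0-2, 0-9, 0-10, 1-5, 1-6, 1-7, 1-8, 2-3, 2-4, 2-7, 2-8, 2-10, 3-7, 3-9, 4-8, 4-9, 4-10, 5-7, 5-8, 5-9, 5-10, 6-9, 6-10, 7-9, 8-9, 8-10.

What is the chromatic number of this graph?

4

2, 4, 8, 10 are mutually adjacent (a clique of size 4), so at least 4 colors are needed.
4 colors suffice: color red → {1, 9, 10}; color blue → {0, 6, 7, 8}; color green → {2, 5}; color yellow → {3, 4}. No two adjacent vertices share a color.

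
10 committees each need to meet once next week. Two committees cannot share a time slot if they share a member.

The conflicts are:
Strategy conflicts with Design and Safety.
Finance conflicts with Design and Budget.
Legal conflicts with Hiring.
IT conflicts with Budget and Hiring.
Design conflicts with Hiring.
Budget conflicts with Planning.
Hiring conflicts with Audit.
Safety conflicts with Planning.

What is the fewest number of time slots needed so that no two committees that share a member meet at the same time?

The cycle Hiring-IT-Budget-Finance-Design-Hiring has odd length 5, so it cannot be 2-colored; at least 3 time slots are needed.
A valid assignment using 3 time slots: Strategy=1, Finance=3, Legal=2, IT=2, Design=2, Budget=1, Hiring=1, Safety=2, Audit=2, Planning=3. Every pair that conflicts lands in different time slots.

3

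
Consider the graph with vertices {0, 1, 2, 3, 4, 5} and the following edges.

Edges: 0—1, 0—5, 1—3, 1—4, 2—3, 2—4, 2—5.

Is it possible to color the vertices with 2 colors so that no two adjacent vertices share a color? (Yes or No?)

The cycle 2-3-1-0-5-2 has odd length 5, so it cannot be 2-colored; at least 3 colors are needed.
So 2 colors are not enough.

No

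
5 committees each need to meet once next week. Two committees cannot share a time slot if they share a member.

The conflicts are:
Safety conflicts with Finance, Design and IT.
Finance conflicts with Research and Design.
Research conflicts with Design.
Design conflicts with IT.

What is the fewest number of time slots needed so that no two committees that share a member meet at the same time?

3

Safety, Design, IT pairwise conflict, so at least 3 time slots are needed.
3 time slots suffice: time slot 1 → {Design}; time slot 2 → {Safety, Research}; time slot 3 → {Finance, IT}. Each listed conflict is separated.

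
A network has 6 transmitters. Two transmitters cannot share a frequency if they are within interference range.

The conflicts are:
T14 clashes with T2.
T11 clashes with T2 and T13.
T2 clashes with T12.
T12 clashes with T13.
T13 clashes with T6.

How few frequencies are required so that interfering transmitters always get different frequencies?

T14 and T2 conflict, so at least 2 frequencies are needed.
2 frequencies suffice: frequency 1 → {T2, T13}; frequency 2 → {T14, T11, T12, T6}. No two conflicting transmitters share a frequency.

2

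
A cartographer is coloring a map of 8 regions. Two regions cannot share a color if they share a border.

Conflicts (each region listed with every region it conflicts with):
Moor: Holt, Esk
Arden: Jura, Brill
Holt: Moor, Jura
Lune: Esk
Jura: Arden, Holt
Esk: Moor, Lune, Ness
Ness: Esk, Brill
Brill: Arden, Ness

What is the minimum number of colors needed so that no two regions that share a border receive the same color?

The cycle Jura-Holt-Moor-Esk-Ness-Brill-Arden-Jura has odd length 7, so it cannot be 2-colored; at least 3 colors are needed.
3 colors suffice: color 1 → {Jura, Esk, Brill}; color 2 → {Moor, Arden, Lune, Ness}; color 3 → {Holt}. Each listed conflict is separated.

3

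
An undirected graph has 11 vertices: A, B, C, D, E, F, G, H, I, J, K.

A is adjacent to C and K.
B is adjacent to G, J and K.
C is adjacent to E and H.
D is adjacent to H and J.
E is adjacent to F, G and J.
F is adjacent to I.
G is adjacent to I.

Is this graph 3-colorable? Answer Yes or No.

The chromatic number is 3. The cycle H-C-E-J-D-H has odd length 5, so it cannot be 2-colored; at least 3 colors are needed.
3 colors suffice: color 1 → {A, B, D, E, I}; color 2 → {C, F, G, J, K}; color 3 → {H}.
That is already a proper 3-coloring.

Yes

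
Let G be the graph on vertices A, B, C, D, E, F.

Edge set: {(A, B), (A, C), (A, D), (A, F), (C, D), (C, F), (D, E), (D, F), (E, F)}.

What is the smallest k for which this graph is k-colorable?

A, C, D, F are pairwise adjacent (a clique of size 4), so at least 4 colors are needed.
One proper 4-coloring: A=2, B=1, C=4, D=3, E=2, F=1. Every edge joins two different colors.

4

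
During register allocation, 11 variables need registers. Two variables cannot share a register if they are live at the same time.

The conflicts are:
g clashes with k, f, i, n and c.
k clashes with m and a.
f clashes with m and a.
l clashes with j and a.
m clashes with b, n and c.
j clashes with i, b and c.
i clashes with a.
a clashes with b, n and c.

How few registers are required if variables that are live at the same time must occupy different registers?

2

a and b conflict, so at least 2 registers are needed.
2 registers suffice: g=1, k=2, f=2, l=2, m=1, j=1, i=2, a=1, b=2, n=2, c=2. Each listed conflict is separated.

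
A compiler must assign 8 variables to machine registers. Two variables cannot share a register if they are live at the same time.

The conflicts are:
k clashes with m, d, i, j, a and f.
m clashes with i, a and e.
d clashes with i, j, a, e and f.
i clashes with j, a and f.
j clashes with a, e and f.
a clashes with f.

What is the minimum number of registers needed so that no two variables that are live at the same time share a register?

k, d, i, j, a, f all conflict with each other, so at least 6 registers are needed.
6 registers suffice: register 1 → {m, d}; register 2 → {k, e}; register 3 → {i}; register 4 → {j}; register 5 → {a}; register 6 → {f}. Every pair that conflicts lands in different registers.

6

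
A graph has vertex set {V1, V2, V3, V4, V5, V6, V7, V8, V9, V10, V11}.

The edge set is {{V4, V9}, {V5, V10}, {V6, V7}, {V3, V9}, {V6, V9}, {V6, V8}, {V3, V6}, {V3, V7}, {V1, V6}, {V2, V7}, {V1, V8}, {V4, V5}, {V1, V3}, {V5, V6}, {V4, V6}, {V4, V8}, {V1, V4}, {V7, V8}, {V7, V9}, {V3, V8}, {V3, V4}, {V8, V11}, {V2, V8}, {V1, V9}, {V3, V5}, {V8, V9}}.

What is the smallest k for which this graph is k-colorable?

6

V1, V3, V4, V6, V8, V9 form a clique, so at least 6 colors are needed.
6 colors suffice: V1=6, V2=2, V3=2, V4=5, V5=1, V6=3, V7=5, V8=1, V9=4, V10=2, V11=2. Every edge joins two different colors.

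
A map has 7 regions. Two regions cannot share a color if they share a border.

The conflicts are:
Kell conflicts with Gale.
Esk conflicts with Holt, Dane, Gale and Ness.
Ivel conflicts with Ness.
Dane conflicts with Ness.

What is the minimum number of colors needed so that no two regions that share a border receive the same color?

3

Esk, Dane, Ness all conflict with each other, so at least 3 colors are needed.
3 colors suffice: color 1 → {Kell, Esk, Ivel}; color 2 → {Holt, Gale, Ness}; color 3 → {Dane}. Every pair that conflicts lands in different colors.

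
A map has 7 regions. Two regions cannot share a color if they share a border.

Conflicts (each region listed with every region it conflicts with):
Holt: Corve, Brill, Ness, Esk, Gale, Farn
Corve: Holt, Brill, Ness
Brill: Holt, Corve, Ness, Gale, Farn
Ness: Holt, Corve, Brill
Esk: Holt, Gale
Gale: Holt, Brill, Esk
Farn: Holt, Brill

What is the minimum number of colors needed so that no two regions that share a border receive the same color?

4

Holt, Corve, Brill, Ness are mutually in conflict, so at least 4 colors are needed.
One proper 4-coloring: Holt=1, Corve=4, Brill=2, Ness=3, Esk=2, Gale=3, Farn=3. Every pair that conflicts lands in different colors.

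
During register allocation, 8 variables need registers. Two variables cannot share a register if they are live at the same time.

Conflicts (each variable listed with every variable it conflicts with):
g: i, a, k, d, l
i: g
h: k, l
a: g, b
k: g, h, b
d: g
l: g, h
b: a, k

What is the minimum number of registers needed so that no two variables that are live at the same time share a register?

g and l conflict, so at least 2 registers are needed.
2 registers suffice: register 1 → {g, h, b}; register 2 → {i, a, k, d, l}. Every pair that conflicts lands in different registers.

2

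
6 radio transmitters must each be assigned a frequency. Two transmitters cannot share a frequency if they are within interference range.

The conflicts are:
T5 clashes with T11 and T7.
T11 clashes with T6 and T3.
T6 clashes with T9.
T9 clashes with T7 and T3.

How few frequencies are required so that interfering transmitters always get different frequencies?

The cycle T7-T9-T3-T11-T5-T7 has odd length 5, so it cannot be 2-colored; at least 3 frequencies are needed.
3 frequencies suffice: frequency 1 → {T11, T9}; frequency 2 → {T6, T7, T3}; frequency 3 → {T5}. Every pair that conflicts lands in different frequencies.

3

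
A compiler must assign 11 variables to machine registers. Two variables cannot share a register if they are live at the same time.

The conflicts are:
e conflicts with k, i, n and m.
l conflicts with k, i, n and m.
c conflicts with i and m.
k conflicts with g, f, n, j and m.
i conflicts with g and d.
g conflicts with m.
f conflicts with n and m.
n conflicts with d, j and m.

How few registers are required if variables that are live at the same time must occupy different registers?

k, f, n, m pairwise conflict, so at least 4 registers are needed.
4 registers suffice: e=4, l=4, c=2, k=2, i=1, g=3, f=4, n=3, d=2, j=1, m=1. Each listed conflict is separated.

4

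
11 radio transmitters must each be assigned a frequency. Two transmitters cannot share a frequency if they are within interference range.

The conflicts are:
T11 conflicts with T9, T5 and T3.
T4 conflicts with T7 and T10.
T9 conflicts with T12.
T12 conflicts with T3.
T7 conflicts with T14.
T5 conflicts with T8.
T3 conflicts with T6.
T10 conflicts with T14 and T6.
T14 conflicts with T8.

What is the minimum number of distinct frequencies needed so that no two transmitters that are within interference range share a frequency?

3

The cycle T8-T5-T11-T3-T6-T10-T14-T8 has odd length 7, so it cannot be 2-colored; at least 3 frequencies are needed.
3 frequencies suffice: T11=2, T4=1, T9=1, T12=2, T7=2, T5=1, T3=1, T10=2, T14=1, T6=3, T8=2. Each listed conflict is separated.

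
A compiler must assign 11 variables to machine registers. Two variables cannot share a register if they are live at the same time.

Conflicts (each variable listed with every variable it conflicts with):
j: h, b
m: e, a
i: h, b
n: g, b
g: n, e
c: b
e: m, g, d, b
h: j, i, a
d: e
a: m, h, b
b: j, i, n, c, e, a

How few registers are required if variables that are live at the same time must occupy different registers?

2

j and b conflict, so at least 2 registers are needed.
2 registers suffice: register 1 → {m, g, h, d, b}; register 2 → {j, i, n, c, e, a}. No two conflicting variables share a register.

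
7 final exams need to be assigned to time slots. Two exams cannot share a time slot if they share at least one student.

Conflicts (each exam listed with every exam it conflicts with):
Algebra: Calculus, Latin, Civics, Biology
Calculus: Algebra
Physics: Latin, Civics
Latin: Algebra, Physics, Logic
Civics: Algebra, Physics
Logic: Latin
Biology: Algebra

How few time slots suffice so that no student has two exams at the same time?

Physics and Civics conflict, so at least 2 time slots are needed.
2 time slots suffice: Algebra=1, Calculus=2, Physics=1, Latin=2, Civics=2, Logic=1, Biology=2. Each listed conflict is separated.

2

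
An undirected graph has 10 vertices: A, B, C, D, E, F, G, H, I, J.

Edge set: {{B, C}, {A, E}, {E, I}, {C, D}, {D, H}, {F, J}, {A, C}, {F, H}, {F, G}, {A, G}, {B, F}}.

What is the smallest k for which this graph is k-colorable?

The cycle D-C-B-F-H-D has odd length 5, so it cannot be 2-colored; at least 3 colors are needed.
3 colors suffice: A=blue, B=blue, C=red, D=green, E=red, F=red, G=green, H=blue, I=blue, J=blue. No two adjacent vertices share a color.

3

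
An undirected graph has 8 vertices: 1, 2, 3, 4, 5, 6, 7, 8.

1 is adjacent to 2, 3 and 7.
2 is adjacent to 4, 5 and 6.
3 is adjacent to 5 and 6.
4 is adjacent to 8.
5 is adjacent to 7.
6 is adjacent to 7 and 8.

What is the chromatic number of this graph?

2

6 and 8 are adjacent, so at least 2 colors are needed.
A valid assignment using 2 colors: 1=red, 2=blue, 3=blue, 4=red, 5=red, 6=red, 7=blue, 8=blue. Each edge has distinct colors on its endpoints.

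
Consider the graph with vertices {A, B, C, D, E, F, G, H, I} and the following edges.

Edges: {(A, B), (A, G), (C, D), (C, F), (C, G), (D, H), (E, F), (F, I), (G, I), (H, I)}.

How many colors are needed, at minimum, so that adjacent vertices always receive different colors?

3

The cycle D-H-I-G-C-D has odd length 5, so it cannot be 2-colored; at least 3 colors are needed.
A valid assignment using 3 colors: A=1, B=2, C=1, D=2, E=1, F=2, G=2, H=3, I=1. Every edge joins two different colors.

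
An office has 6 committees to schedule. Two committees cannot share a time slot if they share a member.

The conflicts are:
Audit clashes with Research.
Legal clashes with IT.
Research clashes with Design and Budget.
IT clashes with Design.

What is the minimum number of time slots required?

IT and Design conflict, so at least 2 time slots are needed.
2 time slots suffice: time slot 1 → {Research, IT}; time slot 2 → {Audit, Legal, Design, Budget}. Each listed conflict is separated.

2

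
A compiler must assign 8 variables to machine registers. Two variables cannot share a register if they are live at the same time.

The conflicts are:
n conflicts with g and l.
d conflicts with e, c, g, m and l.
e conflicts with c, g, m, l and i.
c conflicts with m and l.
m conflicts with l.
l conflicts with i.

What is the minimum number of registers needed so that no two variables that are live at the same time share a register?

5

d, e, c, m, l all conflict with each other, so at least 5 registers are needed.
5 registers suffice: register 1 → {g, l}; register 2 → {n, e}; register 3 → {d, i}; register 4 → {m}; register 5 → {c}. Every pair that conflicts lands in different registers.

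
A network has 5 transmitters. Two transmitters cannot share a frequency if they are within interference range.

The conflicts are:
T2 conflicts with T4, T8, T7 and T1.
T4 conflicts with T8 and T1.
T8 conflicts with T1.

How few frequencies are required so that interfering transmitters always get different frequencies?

T2, T4, T8, T1 all conflict with each other, so at least 4 frequencies are needed.
A valid assignment using 4 frequencies: T2=1, T4=4, T8=2, T7=2, T1=3. Every pair that conflicts lands in different frequencies.

4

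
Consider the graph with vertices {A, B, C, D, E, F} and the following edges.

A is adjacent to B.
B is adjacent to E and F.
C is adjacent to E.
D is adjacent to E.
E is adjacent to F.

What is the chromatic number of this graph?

3

B, E, F form a triangle, so at least 3 colors are needed.
3 colors suffice: A=1, B=2, C=2, D=2, E=1, F=3. Each edge has distinct colors on its endpoints.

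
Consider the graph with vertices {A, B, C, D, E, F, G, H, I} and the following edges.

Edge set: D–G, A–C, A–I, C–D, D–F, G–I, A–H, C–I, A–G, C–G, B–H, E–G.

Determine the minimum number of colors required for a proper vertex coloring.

4

A, C, G, I are mutually adjacent (a clique of size 4), so at least 4 colors are needed.
A valid assignment using 4 colors: A=blue, B=blue, C=green, D=blue, E=blue, F=red, G=red, H=red, I=yellow. No two adjacent vertices share a color.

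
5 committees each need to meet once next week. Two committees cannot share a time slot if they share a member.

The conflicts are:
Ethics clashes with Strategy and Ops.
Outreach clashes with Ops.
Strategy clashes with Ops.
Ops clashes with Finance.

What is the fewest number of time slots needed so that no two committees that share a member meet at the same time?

Ethics, Strategy, Ops pairwise conflict, so at least 3 time slots are needed.
Using 3 time slots: Ethics=2, Outreach=2, Strategy=3, Ops=1, Finance=2. No two conflicting committees share a time slot.

3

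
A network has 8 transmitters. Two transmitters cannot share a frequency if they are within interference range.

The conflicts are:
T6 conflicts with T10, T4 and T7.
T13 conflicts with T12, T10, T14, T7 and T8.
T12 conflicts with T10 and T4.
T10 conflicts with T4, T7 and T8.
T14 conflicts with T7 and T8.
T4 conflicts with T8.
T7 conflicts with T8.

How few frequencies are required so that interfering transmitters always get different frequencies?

4

T13, T10, T7, T8 all conflict with each other, so at least 4 frequencies are needed.
Using 4 frequencies: T6=3, T13=4, T12=3, T10=1, T14=1, T4=2, T7=2, T8=3. Each listed conflict is separated.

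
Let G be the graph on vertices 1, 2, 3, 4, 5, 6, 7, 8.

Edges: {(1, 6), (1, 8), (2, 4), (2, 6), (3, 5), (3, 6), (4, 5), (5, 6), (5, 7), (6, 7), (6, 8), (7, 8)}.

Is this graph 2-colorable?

No

1, 6, 8 are pairwise adjacent, so at least 3 colors are needed.
So 2 colors are not enough.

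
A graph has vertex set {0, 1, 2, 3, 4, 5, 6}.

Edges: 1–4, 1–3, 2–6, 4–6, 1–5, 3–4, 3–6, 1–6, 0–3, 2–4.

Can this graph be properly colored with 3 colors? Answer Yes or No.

No

1, 3, 4, 6 are pairwise adjacent (a clique of size 4), so at least 4 colors are needed.
So 3 colors are not enough.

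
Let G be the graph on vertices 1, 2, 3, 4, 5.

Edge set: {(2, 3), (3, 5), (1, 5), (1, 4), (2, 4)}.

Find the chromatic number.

3

The cycle 1-5-3-2-4-1 has odd length 5, so it cannot be 2-colored; at least 3 colors are needed.
A valid assignment using 3 colors: 1=red, 2=green, 3=red, 4=blue, 5=blue. No two adjacent vertices share a color.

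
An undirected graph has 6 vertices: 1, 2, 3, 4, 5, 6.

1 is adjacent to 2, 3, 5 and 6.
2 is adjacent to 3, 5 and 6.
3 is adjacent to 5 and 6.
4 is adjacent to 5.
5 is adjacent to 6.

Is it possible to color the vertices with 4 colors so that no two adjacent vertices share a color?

1, 2, 3, 5, 6 form a clique, so at least 5 colors are needed.
So 4 colors are not enough.

No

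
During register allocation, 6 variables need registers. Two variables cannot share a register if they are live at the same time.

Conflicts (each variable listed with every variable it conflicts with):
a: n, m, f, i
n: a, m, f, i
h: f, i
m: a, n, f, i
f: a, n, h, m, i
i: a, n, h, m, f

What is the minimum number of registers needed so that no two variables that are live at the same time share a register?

a, n, m, f, i all conflict with each other, so at least 5 registers are needed.
5 registers suffice: register 1 → {i}; register 2 → {f}; register 3 → {n, h}; register 4 → {m}; register 5 → {a}. No two conflicting variables share a register.

5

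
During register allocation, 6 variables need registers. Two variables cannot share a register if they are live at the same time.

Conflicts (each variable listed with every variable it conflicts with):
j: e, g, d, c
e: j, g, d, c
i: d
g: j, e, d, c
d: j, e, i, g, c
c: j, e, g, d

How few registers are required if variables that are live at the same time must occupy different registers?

5

j, e, g, d, c pairwise conflict, so at least 5 registers are needed.
5 registers suffice: register 1 → {d}; register 2 → {i, g}; register 3 → {c}; register 4 → {j}; register 5 → {e}. No two conflicting variables share a register.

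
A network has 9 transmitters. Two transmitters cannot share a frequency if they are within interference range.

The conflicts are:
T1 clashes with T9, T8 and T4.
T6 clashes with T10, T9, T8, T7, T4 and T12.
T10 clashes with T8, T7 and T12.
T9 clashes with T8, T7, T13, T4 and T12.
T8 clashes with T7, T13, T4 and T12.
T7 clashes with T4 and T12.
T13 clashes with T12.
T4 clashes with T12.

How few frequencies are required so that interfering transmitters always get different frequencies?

T6, T9, T8, T7, T4, T12 all conflict with each other, so at least 6 frequencies are needed.
Using 6 frequencies: T1=2, T6=5, T10=3, T9=3, T8=1, T7=6, T13=4, T4=4, T12=2. Each listed conflict is separated.

6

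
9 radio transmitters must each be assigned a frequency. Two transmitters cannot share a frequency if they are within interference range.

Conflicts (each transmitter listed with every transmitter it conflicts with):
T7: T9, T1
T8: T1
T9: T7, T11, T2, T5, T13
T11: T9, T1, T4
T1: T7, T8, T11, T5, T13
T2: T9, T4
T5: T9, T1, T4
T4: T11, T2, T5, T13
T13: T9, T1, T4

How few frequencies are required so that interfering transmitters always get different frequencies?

2

T9 and T13 conflict, so at least 2 frequencies are needed.
2 frequencies suffice: frequency 1 → {T9, T1, T4}; frequency 2 → {T7, T8, T11, T2, T5, T13}. No two conflicting transmitters share a frequency.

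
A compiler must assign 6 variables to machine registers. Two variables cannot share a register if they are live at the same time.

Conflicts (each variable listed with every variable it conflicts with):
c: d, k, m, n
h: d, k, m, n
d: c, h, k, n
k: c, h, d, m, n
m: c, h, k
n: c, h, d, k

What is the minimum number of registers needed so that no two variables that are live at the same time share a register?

4

h, d, k, n are mutually in conflict, so at least 4 registers are needed.
4 registers suffice: c=2, h=2, d=3, k=1, m=3, n=4. No two conflicting variables share a register.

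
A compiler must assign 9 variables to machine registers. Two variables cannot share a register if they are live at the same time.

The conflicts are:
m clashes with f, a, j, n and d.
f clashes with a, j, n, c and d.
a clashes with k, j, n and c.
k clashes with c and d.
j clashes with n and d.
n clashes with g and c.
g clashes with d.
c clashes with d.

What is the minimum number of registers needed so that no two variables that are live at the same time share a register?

m, f, a, j, n are mutually in conflict, so at least 5 registers are needed.
5 registers suffice: register 1 → {n, d}; register 2 → {f, k, g}; register 3 → {a}; register 4 → {m, c}; register 5 → {j}. Every pair that conflicts lands in different registers.

5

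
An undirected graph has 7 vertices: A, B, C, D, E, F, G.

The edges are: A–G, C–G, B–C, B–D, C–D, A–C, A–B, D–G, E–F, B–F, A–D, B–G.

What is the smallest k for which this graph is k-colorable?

5

A, B, C, D, G are mutually adjacent (a clique of size 5), so at least 5 colors are needed.
5 colors suffice: A=5, B=1, C=3, D=4, E=1, F=2, G=2. Each edge has distinct colors on its endpoints.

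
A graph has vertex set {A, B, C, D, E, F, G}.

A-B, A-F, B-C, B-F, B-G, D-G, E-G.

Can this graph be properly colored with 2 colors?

A, B, F form a triangle, so at least 3 colors are needed.
So 2 colors are not enough.

No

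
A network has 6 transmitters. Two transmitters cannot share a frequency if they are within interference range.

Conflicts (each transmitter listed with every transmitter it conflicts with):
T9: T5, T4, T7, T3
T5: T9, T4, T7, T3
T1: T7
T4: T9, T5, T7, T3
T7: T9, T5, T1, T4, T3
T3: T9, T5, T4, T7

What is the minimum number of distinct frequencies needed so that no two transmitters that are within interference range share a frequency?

5

T9, T5, T4, T7, T3 all conflict with each other, so at least 5 frequencies are needed.
5 frequencies suffice: frequency 1 → {T7}; frequency 2 → {T1, T3}; frequency 3 → {T9}; frequency 4 → {T5}; frequency 5 → {T4}. Each listed conflict is separated.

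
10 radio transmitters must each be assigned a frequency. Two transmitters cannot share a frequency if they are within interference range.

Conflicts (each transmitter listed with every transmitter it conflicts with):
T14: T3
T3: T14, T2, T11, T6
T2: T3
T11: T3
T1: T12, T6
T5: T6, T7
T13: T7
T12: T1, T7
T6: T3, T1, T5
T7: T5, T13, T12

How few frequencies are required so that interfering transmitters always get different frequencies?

The cycle T7-T5-T6-T1-T12-T7 has odd length 5, so it cannot be 2-colored; at least 3 frequencies are needed.
3 frequencies suffice: frequency 1 → {T3, T1, T7}; frequency 2 → {T14, T2, T11, T13, T12, T6}; frequency 3 → {T5}. No two conflicting transmitters share a frequency.

3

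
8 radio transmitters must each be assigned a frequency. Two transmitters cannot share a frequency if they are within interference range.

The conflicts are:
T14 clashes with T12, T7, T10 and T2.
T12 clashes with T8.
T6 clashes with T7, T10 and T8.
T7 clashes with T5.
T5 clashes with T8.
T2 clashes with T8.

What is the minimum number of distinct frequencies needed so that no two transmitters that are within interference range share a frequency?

3

The cycle T10-T14-T2-T8-T6-T10 has odd length 5, so it cannot be 2-colored; at least 3 frequencies are needed.
3 frequencies suffice: frequency 1 → {T14, T8}; frequency 2 → {T12, T7, T10, T2}; frequency 3 → {T6, T5}. Each listed conflict is separated.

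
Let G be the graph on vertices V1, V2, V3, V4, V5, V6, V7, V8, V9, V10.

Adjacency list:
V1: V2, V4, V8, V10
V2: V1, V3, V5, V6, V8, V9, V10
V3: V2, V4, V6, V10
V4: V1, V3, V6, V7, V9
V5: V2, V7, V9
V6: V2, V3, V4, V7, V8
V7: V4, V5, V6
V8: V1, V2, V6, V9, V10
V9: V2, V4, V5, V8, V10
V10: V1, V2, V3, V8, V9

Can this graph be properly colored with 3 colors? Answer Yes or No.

No

V2, V8, V9, V10 are pairwise adjacent (a clique of size 4), so at least 4 colors are needed.
So 3 colors are not enough.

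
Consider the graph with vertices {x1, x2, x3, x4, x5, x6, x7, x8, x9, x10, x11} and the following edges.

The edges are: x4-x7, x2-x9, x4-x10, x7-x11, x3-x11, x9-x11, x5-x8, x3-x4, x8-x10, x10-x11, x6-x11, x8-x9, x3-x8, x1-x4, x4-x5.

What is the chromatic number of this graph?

2

x10 and x11 are adjacent, so at least 2 colors are needed.
A valid assignment using 2 colors: x1=2, x2=1, x3=2, x4=1, x5=2, x6=2, x7=2, x8=1, x9=2, x10=2, x11=1. Every edge joins two different colors.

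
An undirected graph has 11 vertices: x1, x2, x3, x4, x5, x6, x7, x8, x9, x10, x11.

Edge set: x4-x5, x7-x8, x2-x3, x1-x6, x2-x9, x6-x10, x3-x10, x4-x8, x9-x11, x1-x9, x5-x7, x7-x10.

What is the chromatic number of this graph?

x1 and x6 are adjacent, so at least 2 colors are needed.
A valid assignment using 2 colors: x1=1, x2=1, x3=2, x4=2, x5=1, x6=2, x7=2, x8=1, x9=2, x10=1, x11=1. Each edge has distinct colors on its endpoints.

2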